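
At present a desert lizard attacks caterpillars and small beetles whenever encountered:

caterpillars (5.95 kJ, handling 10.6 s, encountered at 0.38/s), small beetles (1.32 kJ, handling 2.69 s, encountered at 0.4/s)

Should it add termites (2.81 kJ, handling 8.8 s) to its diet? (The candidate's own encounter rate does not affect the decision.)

No

On caterpillars and small beetles alone, R = ΣλE/(1+Σλh) = 2.789/6.104 = 0.4569 kJ/s.
termites: E/h = 2.81/8.8 = 0.3193 kJ/s.
0.3193 < 0.4569, so adding termites would lower the average — exclude it.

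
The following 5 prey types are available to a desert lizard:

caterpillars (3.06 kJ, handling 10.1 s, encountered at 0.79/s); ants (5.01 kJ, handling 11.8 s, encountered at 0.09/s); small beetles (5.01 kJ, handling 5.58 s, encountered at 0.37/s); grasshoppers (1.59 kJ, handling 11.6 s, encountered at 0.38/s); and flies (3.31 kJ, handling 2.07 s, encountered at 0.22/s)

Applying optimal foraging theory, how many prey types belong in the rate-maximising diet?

2

Rank by E/h (kJ/s): flies 1.6, small beetles 0.898, ants 0.425, caterpillars 0.303, grasshoppers 0.137. Include each in turn until the next type's E/h falls below the running intake rate.
Rate on top 1: 0.5003. small beetles: 0.898 > 0.5003 → include.
Rate on top 2: 0.7335. ants: 0.425 < 0.7335 → exclude; stop.
Optimal diet: flies, small beetles — 2 of 5 types.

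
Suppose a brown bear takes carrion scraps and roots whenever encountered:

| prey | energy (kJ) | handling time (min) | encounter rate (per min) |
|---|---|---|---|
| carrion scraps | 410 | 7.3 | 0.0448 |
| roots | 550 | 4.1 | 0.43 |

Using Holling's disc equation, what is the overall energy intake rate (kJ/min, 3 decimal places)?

Energy encountered per unit search time: 0.0448×410 + 0.43×550 = 254.9 kJ/min.
Handling time per unit search time: 0.0448×7.3 + 0.43×4.1 = 2.09.
Rate = 254.9/(1 + 2.09) = 82.48 kJ/min.

82.480 kJ/min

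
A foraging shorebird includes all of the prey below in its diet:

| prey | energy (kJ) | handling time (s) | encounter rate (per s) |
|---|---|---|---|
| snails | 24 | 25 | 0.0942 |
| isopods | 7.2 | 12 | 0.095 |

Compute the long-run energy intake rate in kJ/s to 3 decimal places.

Energy encountered per unit search time: 0.0942×24 + 0.095×7.2 = 2.945 kJ/s.
Handling time per unit search time: 0.0942×25 + 0.095×12 = 3.495.
Rate = 2.945/(1 + 3.495) = 0.6551 kJ/s.

0.655 kJ/s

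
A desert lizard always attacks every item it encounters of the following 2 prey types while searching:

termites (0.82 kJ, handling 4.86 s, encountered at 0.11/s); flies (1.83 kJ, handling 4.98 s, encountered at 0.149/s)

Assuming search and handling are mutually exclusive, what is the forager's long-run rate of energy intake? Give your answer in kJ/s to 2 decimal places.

R = (0.11×0.82 + 0.149×1.83) / (1 + 0.11×4.86 + 0.149×4.98) = 0.3629/2.277 = 0.1594 kJ/s.

0.16 kJ/s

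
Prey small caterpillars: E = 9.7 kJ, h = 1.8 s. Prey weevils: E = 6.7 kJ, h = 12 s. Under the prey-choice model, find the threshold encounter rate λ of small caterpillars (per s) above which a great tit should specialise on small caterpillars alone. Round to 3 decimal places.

The zero-one rule: include weevils iff E₂/h₂ > λE₁/(1+λh₁). Equality gives the switch point.
λE₁h₂ = E₂ + λE₂h₁ ⇒ λ = E₂/(E₁h₂ − E₂h₁) = 6.7/(116.4 − 12.06) = 0.06421 per s.

0.064 per s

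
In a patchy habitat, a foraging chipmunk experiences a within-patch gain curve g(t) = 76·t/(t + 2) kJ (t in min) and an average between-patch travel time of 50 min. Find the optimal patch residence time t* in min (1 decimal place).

10.0 min

Optimal t* satisfies g'(t*) = g(t*)/(T + t*).
g'(t) = 76·2/(t + 2)². Setting 76·2/(t+2)² = 76t/[(t+2)(50+t)] gives 2(50+t) = t(t+2), so t² = 2×50 = 100.
t* = √100 = 10 min.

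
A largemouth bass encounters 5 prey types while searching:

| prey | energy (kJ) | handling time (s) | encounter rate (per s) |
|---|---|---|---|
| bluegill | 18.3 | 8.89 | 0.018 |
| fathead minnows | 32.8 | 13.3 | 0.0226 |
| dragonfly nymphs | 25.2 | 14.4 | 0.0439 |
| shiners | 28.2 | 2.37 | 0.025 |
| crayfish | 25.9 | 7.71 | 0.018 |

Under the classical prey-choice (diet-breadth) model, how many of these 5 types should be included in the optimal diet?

Rank by E/h (kJ/s): shiners 11.9, crayfish 3.36, fathead minnows 2.47, bluegill 2.06, dragonfly nymphs 1.75. Include each in turn until the next type's E/h falls below the running intake rate.
Rate on top 1: 0.6656. crayfish: 3.36 > 0.6656 → include.
Rate on top 2: 0.9776. fathead minnows: 2.47 > 0.9776 → include.
Rate on top 3: 1.276. bluegill: 2.06 > 1.276 → include.
Rate on top 4: 1.352. dragonfly nymphs: 1.75 > 1.352 → include.
Optimal diet: shiners, crayfish, fathead minnows, bluegill, dragonfly nymphs — 5 of 5 types.

5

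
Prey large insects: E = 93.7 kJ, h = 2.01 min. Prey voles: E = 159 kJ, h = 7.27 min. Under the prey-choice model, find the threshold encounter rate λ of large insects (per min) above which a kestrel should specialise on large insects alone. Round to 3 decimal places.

0.440 per min

At the threshold, the rate on large insects alone equals the profitability of voles: λ·93.7/(1 + λ·2.01) = 159/7.27 = 21.87.
Rearranging, λ(93.7 − 21.87×2.01) = 21.87, so λ = 21.87/49.74 = 0.4397 per min.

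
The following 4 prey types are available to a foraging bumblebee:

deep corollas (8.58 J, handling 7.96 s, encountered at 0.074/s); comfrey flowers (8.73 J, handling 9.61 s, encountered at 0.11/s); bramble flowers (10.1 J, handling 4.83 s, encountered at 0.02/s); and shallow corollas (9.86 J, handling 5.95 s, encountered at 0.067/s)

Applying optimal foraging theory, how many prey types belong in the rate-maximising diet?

Rank by E/h (J/s): bramble flowers 2.09, shallow corollas 1.66, deep corollas 1.08, comfrey flowers 0.908. Include each in turn until the next type's E/h falls below the running intake rate.
Rate on top 1: 0.1842. shallow corollas: 1.66 > 0.1842 → include.
Rate on top 2: 0.5769. deep corollas: 1.08 > 0.5769 → include.
Rate on top 3: 0.7185. comfrey flowers: 0.908 > 0.7185 → include.
Optimal diet: bramble flowers, shallow corollas, deep corollas, comfrey flowers — 4 of 4 types.

4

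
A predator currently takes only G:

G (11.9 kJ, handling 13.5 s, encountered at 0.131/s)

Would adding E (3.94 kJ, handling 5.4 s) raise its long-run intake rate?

Yes

On G alone, R = ΣλE/(1+Σλh) = 1.559/2.768 = 0.5631 kJ/s.
E: E/h = 3.94/5.4 = 0.7296 kJ/s.
0.7296 > 0.5631, so adding E raises the average — include it.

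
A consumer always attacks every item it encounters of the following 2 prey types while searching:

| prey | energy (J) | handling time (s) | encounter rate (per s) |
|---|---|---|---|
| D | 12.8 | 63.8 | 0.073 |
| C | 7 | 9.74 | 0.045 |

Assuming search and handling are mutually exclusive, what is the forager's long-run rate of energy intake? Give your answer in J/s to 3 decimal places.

0.205 J/s

R = (0.073×12.8 + 0.045×7) / (1 + 0.073×63.8 + 0.045×9.74) = 1.249/6.096 = 0.205 J/s.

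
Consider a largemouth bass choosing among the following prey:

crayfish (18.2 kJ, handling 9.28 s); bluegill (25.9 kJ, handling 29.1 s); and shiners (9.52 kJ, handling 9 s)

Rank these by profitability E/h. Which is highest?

In descending order of E/h:
crayfish: 18.2/9.28 = 1.96 kJ/s
shiners: 9.52/9 = 1.06 kJ/s
bluegill: 25.9/29.1 = 0.89 kJ/s

crayfish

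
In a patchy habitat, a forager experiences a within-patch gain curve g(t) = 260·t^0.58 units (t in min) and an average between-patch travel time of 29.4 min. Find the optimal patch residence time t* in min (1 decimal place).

40.6 min

By the marginal value theorem, leave when the instantaneous gain rate g'(t) equals the habitat-wide average g(t)/(T + t).
g'(t) = 0.58·260·t^-0.42. Setting 0.58·260·t^-0.42 = 260·t^0.58/(29.4+t) gives 0.58(29.4+t) = t, so 0.42·t = 0.58×29.4.
t* = 0.58×29.4/0.42 = 40.6 min.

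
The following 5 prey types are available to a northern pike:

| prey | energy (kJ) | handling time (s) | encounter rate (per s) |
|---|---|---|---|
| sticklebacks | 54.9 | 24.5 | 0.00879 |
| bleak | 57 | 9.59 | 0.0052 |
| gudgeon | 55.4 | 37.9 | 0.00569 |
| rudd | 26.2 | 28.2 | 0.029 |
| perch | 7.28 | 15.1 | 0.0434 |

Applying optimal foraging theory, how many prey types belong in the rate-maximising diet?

Rank by E/h (kJ/s): bleak 5.94, sticklebacks 2.24, gudgeon 1.46, rudd 0.929, perch 0.482. Include each in turn until the next type's E/h falls below the running intake rate.
Rate on top 1: 0.2823. sticklebacks: 2.24 > 0.2823 → include.
Rate on top 2: 0.6157. gudgeon: 1.46 > 0.6157 → include.
Rate on top 3: 0.7389. rudd: 0.929 > 0.7389 → include.
Rate on top 4: 0.8066. perch: 0.482 < 0.8066 → exclude; stop.
Optimal diet: bleak, sticklebacks, gudgeon, rudd — 4 of 5 types.

4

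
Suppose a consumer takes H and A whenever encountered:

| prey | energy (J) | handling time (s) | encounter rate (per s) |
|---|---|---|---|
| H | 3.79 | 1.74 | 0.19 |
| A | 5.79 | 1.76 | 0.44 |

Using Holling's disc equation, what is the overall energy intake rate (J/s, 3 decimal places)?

1.552 J/s

Energy encountered per unit search time: 0.19×3.79 + 0.44×5.79 = 3.268 J/s.
Handling time per unit search time: 0.19×1.74 + 0.44×1.76 = 1.105.
Rate = 3.268/(1 + 1.105) = 1.552 J/s.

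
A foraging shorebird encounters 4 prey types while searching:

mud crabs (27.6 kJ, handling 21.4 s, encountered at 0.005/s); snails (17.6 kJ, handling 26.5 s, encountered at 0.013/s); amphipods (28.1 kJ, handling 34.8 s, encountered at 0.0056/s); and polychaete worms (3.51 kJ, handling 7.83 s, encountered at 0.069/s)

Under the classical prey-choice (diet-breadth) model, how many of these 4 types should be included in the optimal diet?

4

E/h in descending order: mud crabs 1.29, amphipods 0.807, snails 0.664, polychaete worms 0.448 kJ/s. The optimal diet is the largest prefix of this list for which every included type satisfies E_i/h_i > R on the types above it.
Rate on top 1: 0.1247. amphipods: 0.807 > 0.1247 → include.
Rate on top 2: 0.2269. snails: 0.664 > 0.2269 → include.
Rate on top 3: 0.3184. polychaete worms: 0.448 > 0.3184 → include.
Optimal diet: mud crabs, amphipods, snails, polychaete worms — 4 of 4 types.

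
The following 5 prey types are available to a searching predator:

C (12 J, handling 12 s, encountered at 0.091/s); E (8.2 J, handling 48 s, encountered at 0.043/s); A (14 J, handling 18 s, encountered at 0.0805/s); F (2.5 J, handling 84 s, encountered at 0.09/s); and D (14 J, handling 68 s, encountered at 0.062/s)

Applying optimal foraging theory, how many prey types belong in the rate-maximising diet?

Profitabilities (E/h, J/s): C 1, A 0.778, D 0.206, E 0.171, F 0.0298. Add prey in this order while the next type's profitability exceeds the intake rate on those already taken.
Rate on top 1: 0.522. A: 0.778 > 0.522 → include.
Rate on top 2: 0.6267. D: 0.206 < 0.6267 → exclude; stop.
Optimal diet: C, A — 2 of 5 types.

2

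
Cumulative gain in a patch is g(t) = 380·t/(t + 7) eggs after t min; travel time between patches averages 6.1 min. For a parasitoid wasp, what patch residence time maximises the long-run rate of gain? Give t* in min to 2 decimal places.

By the marginal value theorem, leave when the instantaneous gain rate g'(t) equals the habitat-wide average g(t)/(T + t).
g'(t) = 380·7/(t + 7)². Setting 380·7/(t+7)² = 380t/[(t+7)(6.1+t)] gives 7(6.1+t) = t(t+7), so t² = 7×6.1 = 42.7.
t* = √42.7 = 6.535 min.

6.53 min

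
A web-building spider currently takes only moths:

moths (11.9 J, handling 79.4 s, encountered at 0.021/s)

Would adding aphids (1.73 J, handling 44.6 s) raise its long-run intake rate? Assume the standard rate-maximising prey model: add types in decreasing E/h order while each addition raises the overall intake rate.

Intake rate on the current diet: R = (0.021×11.9) / (1 + 0.021×79.4) = 0.2499/2.667 = 0.09369 J/s.
Profitability of aphids: 1.73/44.6 = 0.03879 J/s.
Since 0.03879 < R, time spent handling aphids is better spent searching.

No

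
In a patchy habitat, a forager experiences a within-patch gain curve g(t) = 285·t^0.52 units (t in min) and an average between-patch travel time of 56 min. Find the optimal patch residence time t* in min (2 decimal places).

60.67 min

Optimal t* satisfies g'(t*) = g(t*)/(T + t*).
g'(t) = 0.52·285·t^-0.48. Setting 0.52·285·t^-0.48 = 285·t^0.52/(56+t) gives 0.52(56+t) = t, so 0.48·t = 0.52×56.
t* = 0.52×56/0.48 = 60.67 min.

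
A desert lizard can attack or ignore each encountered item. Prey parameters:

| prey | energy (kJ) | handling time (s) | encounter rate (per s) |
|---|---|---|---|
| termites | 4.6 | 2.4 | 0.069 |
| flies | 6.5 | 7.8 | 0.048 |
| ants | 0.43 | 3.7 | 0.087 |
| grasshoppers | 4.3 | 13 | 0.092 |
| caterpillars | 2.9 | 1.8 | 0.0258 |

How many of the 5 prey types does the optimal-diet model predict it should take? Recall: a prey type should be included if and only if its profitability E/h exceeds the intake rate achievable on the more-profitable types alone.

Profitabilities (E/h, kJ/s): termites 1.92, caterpillars 1.61, flies 0.833, grasshoppers 0.331, ants 0.116. Add prey in this order while the next type's profitability exceeds the intake rate on those already taken.
Rate on top 1: 0.2723. caterpillars: 1.61 > 0.2723 → include.
Rate on top 2: 0.3236. flies: 0.833 > 0.3236 → include.
Rate on top 3: 0.4439. grasshoppers: 0.331 < 0.4439 → exclude; stop.
Optimal diet: termites, caterpillars, flies — 3 of 5 types.

3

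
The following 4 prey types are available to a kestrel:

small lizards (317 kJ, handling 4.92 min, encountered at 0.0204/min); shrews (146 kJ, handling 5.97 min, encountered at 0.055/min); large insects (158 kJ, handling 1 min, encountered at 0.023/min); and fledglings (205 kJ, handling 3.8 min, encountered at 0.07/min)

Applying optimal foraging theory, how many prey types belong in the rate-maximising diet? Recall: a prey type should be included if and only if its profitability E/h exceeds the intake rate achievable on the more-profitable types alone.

Profitabilities (E/h, kJ/min): large insects 158, small lizards 64.4, fledglings 53.9, shrews 24.5. Add prey in this order while the next type's profitability exceeds the intake rate on those already taken.
Rate on top 1: 3.552. small lizards: 64.4 > 3.552 → include.
Rate on top 2: 8.992. fledglings: 53.9 > 8.992 → include.
Rate on top 3: 17.6. shrews: 24.5 > 17.6 → include.
Optimal diet: large insects, small lizards, fledglings, shrews — 4 of 4 types.

4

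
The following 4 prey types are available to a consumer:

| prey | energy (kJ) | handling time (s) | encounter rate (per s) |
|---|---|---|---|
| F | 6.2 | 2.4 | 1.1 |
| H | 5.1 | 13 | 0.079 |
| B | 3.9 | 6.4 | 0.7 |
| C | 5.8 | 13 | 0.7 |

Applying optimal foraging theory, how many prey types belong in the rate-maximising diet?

E/h in descending order: F 2.58, B 0.609, C 0.446, H 0.392 kJ/s. The optimal diet is the largest prefix of this list for which every included type satisfies E_i/h_i > R on the types above it.
Rate on top 1: 1.874. B: 0.609 < 1.874 → exclude; stop.
Optimal diet: F — 1 of 4 types.

1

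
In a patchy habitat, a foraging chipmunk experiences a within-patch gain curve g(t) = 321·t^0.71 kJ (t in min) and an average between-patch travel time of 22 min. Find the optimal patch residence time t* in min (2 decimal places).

53.86 min

By the marginal value theorem, leave when the instantaneous gain rate g'(t) equals the habitat-wide average g(t)/(T + t).
g'(t) = 0.71·321·t^-0.29. Setting 0.71·321·t^-0.29 = 321·t^0.71/(22+t) gives 0.71(22+t) = t, so 0.29·t = 0.71×22.
t* = 0.71×22/0.29 = 53.86 min.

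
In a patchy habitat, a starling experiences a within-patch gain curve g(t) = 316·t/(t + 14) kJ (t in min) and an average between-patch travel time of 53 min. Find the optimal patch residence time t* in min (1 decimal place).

Optimal t* satisfies g'(t*) = g(t*)/(T + t*).
g'(t) = 316·14/(t + 14)². Setting 316·14/(t+14)² = 316t/[(t+14)(53+t)] gives 14(53+t) = t(t+14), so t² = 14×53 = 742.
t* = √742 = 27.24 min.

27.2 min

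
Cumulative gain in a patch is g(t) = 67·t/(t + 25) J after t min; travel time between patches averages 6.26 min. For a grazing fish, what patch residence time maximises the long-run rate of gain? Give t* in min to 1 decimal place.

12.5 min

Maximise g(t)/(T+t): set derivative to zero → g'(t)(T+t) = g(t).
g'(t) = 67·25/(t + 25)². Setting 67·25/(t+25)² = 67t/[(t+25)(6.26+t)] gives 25(6.26+t) = t(t+25), so t² = 25×6.26 = 156.5.
t* = √156.5 = 12.51 min.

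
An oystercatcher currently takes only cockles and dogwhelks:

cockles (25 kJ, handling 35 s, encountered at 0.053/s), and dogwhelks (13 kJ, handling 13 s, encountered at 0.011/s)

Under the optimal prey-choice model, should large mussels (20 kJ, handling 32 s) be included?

Intake rate on the current diet: R = (0.053×25 + 0.011×13) / (1 + 0.053×35 + 0.011×13) = 1.468/2.998 = 0.4897 kJ/s.
Profitability of large mussels: 20/32 = 0.625 kJ/s.
0.625 > 0.4897, so adding large mussels raises the average — include it.

Yes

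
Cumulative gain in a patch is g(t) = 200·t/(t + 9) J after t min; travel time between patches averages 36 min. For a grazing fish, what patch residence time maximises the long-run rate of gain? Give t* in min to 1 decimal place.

18.0 min

Maximise g(t)/(T+t): set derivative to zero → g'(t)(T+t) = g(t).
g'(t) = 200·9/(t + 9)². Setting 200·9/(t+9)² = 200t/[(t+9)(36+t)] gives 9(36+t) = t(t+9), so t² = 9×36 = 324.
t* = √324 = 18 min.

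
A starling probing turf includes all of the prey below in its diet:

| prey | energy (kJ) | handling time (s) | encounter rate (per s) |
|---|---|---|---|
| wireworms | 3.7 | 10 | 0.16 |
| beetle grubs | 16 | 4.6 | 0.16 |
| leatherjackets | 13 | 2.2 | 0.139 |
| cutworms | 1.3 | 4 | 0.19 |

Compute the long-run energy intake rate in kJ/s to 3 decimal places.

1.183 kJ/s

R = (0.16×3.7 + 0.16×16 + 0.139×13 + 0.19×1.3) / (1 + 0.16×10 + 0.16×4.6 + 0.139×2.2 + 0.19×4) = 5.206/4.402 = 1.183 kJ/s.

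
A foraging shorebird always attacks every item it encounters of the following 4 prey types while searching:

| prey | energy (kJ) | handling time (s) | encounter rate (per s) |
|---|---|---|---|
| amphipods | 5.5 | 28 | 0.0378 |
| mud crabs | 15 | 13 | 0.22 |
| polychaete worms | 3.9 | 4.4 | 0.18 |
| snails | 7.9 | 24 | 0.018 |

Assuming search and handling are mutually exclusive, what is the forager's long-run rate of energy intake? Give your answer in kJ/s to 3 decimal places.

R = (0.0378×5.5 + 0.22×15 + 0.18×3.9 + 0.018×7.9) / (1 + 0.0378×28 + 0.22×13 + 0.18×4.4 + 0.018×24) = 4.352/6.142 = 0.7085 kJ/s.

0.709 kJ/s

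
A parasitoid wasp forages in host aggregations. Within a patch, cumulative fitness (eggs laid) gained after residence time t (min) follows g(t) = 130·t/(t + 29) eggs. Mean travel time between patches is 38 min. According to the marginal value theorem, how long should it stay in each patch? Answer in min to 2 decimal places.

By the marginal value theorem, leave when the instantaneous gain rate g'(t) equals the habitat-wide average g(t)/(T + t).
g'(t) = 130·29/(t + 29)². Setting 130·29/(t+29)² = 130t/[(t+29)(38+t)] gives 29(38+t) = t(t+29), so t² = 29×38 = 1102.
t* = √1102 = 33.2 min.

33.20 min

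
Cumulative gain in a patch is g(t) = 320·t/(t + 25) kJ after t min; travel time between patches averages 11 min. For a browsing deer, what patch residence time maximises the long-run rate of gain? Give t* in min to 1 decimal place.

16.6 min

Optimal t* satisfies g'(t*) = g(t*)/(T + t*).
g'(t) = 320·25/(t + 25)². Setting 320·25/(t+25)² = 320t/[(t+25)(11+t)] gives 25(11+t) = t(t+25), so t² = 25×11 = 275.
t* = √275 = 16.58 min.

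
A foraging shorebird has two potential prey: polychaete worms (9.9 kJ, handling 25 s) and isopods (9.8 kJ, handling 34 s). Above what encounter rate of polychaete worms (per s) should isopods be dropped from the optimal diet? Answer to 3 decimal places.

0.107 per s

The zero-one rule: include isopods iff E₂/h₂ > λE₁/(1+λh₁). Equality gives the switch point.
λE₁h₂ = E₂ + λE₂h₁ ⇒ λ = E₂/(E₁h₂ − E₂h₁) = 9.8/(336.6 − 245) = 0.107 per s.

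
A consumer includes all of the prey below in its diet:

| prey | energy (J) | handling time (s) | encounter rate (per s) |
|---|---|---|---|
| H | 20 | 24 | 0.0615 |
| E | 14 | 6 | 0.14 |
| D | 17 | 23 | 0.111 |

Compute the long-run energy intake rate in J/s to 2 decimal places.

Energy encountered per unit search time: 0.0615×20 + 0.14×14 + 0.111×17 = 5.077 J/s.
Handling time per unit search time: 0.0615×24 + 0.14×6 + 0.111×23 = 4.869.
Rate = 5.077/(1 + 4.869) = 0.8651 J/s.

0.87 J/s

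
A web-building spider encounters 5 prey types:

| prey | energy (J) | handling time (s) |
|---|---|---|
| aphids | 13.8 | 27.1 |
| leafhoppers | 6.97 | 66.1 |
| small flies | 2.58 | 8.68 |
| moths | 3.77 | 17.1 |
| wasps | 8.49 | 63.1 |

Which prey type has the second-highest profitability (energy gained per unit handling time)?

small flies

In descending order of E/h:
aphids: 13.8/27.1 = 0.509 J/s
small flies: 2.58/8.68 = 0.297 J/s
moths: 3.77/17.1 = 0.22 J/s
wasps: 8.49/63.1 = 0.135 J/s
leafhoppers: 6.97/66.1 = 0.105 J/s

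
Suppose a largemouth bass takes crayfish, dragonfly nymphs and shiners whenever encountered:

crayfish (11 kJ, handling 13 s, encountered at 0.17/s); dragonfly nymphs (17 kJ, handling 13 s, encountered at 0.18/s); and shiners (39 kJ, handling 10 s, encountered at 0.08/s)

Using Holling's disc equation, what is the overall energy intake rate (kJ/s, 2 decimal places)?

1.27 kJ/s

Energy encountered per unit search time: 0.17×11 + 0.18×17 + 0.08×39 = 8.05 kJ/s.
Handling time per unit search time: 0.17×13 + 0.18×13 + 0.08×10 = 5.35.
Rate = 8.05/(1 + 5.35) = 1.268 kJ/s.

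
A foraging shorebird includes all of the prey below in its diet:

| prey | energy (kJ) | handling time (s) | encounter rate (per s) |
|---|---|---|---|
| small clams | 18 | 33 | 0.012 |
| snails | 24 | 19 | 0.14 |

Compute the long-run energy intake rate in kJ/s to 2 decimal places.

0.88 kJ/s

R = Σλ_iE_i / (1 + Σλ_ih_i)
Numerator: 0.012×18 + 0.14×24 = 3.576
Denominator: 1 + 0.012×33 + 0.14×19 = 4.056
R = 3.576/4.056 = 0.8817 kJ/s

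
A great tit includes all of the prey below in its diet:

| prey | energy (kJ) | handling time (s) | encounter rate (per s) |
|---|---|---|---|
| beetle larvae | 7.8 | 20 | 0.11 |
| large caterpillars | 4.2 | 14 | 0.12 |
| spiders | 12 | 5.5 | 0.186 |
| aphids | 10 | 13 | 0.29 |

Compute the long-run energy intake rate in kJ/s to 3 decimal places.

R = Σλ_iE_i / (1 + Σλ_ih_i)
Numerator: 0.11×7.8 + 0.12×4.2 + 0.186×12 + 0.29×10 = 6.494
Denominator: 1 + 0.11×20 + 0.12×14 + 0.186×5.5 + 0.29×13 = 9.673
R = 6.494/9.673 = 0.6714 kJ/s

0.671 kJ/s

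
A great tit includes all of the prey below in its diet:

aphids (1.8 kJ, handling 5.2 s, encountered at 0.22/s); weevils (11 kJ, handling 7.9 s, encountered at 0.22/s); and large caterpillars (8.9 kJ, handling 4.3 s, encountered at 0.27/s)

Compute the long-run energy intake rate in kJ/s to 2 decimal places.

1.03 kJ/s

Energy encountered per unit search time: 0.22×1.8 + 0.22×11 + 0.27×8.9 = 5.219 kJ/s.
Handling time per unit search time: 0.22×5.2 + 0.22×7.9 + 0.27×4.3 = 4.043.
Rate = 5.219/(1 + 4.043) = 1.035 kJ/s.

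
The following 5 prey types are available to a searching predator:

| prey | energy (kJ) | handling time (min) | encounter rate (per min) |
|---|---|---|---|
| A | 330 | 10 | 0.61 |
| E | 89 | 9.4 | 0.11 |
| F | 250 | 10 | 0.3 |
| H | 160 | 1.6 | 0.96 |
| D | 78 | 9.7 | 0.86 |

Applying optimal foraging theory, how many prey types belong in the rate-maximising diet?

E/h in descending order: H 100, A 33, F 25, E 9.47, D 8.04 kJ/min. The optimal diet is the largest prefix of this list for which every included type satisfies E_i/h_i > R on the types above it.
Rate on top 1: 60.57. A: 33 < 60.57 → exclude; stop.
Optimal diet: H — 1 of 5 types.

1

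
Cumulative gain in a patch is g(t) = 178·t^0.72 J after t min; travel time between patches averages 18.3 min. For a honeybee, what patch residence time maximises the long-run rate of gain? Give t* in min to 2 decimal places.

47.06 min

Maximise g(t)/(T+t): set derivative to zero → g'(t)(T+t) = g(t).
g'(t) = 0.72·178·t^-0.28. Setting 0.72·178·t^-0.28 = 178·t^0.72/(18.3+t) gives 0.72(18.3+t) = t, so 0.28·t = 0.72×18.3.
t* = 0.72×18.3/0.28 = 47.06 min.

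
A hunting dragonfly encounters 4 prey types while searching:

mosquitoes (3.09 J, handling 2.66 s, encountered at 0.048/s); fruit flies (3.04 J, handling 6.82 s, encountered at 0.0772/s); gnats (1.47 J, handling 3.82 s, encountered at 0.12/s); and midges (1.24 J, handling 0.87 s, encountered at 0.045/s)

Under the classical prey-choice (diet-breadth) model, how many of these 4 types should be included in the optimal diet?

4

E/h in descending order: midges 1.43, mosquitoes 1.16, fruit flies 0.446, gnats 0.385 J/s. The optimal diet is the largest prefix of this list for which every included type satisfies E_i/h_i > R on the types above it.
Rate on top 1: 0.0537. mosquitoes: 1.16 > 0.0537 → include.
Rate on top 2: 0.1749. fruit flies: 0.446 > 0.1749 → include.
Rate on top 3: 0.2591. gnats: 0.385 > 0.2591 → include.
Optimal diet: midges, mosquitoes, fruit flies, gnats — 4 of 4 types.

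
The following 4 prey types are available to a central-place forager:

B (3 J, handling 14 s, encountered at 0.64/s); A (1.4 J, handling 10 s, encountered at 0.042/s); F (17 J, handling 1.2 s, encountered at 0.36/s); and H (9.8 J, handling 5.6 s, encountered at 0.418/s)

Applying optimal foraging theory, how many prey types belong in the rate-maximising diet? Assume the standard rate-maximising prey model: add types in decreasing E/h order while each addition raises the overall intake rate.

1

Profitabilities (E/h, J/s): F 14.2, H 1.75, B 0.214, A 0.14. Add prey in this order while the next type's profitability exceeds the intake rate on those already taken.
Rate on top 1: 4.274. H: 1.75 < 4.274 → exclude; stop.
Optimal diet: F — 1 of 4 types.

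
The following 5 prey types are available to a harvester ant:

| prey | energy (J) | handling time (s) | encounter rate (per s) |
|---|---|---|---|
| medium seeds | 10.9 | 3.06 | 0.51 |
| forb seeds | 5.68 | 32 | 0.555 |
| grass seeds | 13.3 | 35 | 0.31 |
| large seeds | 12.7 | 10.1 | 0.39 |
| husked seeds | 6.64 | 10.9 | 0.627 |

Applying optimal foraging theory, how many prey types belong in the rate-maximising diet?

Profitabilities (E/h, J/s): medium seeds 3.56, large seeds 1.26, husked seeds 0.609, grass seeds 0.38, forb seeds 0.177. Add prey in this order while the next type's profitability exceeds the intake rate on those already taken.
Rate on top 1: 2.171. large seeds: 1.26 < 2.171 → exclude; stop.
Optimal diet: medium seeds — 1 of 5 types.

1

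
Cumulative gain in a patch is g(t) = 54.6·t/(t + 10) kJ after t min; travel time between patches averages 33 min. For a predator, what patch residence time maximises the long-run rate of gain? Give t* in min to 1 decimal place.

Maximise g(t)/(T+t): set derivative to zero → g'(t)(T+t) = g(t).
g'(t) = 54.6·10/(t + 10)². Setting 54.6·10/(t+10)² = 54.6t/[(t+10)(33+t)] gives 10(33+t) = t(t+10), so t² = 10×33 = 330.
t* = √330 = 18.17 min.

18.2 min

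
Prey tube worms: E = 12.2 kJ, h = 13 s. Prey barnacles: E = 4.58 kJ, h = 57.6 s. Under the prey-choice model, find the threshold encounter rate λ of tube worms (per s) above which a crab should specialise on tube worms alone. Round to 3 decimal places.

At the threshold, the rate on tube worms alone equals the profitability of barnacles: λ·12.2/(1 + λ·13) = 4.58/57.6 = 0.07951.
Rearranging, λ(12.2 − 0.07951×13) = 0.07951, so λ = 0.07951/11.17 = 0.007121 per s.

0.007 per s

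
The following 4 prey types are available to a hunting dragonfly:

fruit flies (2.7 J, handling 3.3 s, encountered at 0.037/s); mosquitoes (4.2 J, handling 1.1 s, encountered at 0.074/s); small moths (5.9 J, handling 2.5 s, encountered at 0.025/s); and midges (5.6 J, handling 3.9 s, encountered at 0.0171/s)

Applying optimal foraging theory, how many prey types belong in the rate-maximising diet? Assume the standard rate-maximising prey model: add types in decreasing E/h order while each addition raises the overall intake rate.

4

Profitabilities (E/h, J/s): mosquitoes 3.82, small moths 2.36, midges 1.44, fruit flies 0.818. Add prey in this order while the next type's profitability exceeds the intake rate on those already taken.
Rate on top 1: 0.2874. small moths: 2.36 > 0.2874 → include.
Rate on top 2: 0.4006. midges: 1.44 > 0.4006 → include.
Rate on top 3: 0.4577. fruit flies: 0.818 > 0.4577 → include.
Optimal diet: mosquitoes, small moths, midges, fruit flies — 4 of 4 types.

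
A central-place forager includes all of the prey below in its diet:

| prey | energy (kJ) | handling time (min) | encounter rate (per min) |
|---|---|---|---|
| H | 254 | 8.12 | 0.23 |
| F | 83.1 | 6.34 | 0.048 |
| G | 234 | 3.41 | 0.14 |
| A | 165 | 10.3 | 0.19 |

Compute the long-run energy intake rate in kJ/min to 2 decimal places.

22.57 kJ/min

R = Σλ_iE_i / (1 + Σλ_ih_i)
Numerator: 0.23×254 + 0.048×83.1 + 0.14×234 + 0.19×165 = 126.5
Denominator: 1 + 0.23×8.12 + 0.048×6.34 + 0.14×3.41 + 0.19×10.3 = 5.606
R = 126.5/5.606 = 22.57 kJ/min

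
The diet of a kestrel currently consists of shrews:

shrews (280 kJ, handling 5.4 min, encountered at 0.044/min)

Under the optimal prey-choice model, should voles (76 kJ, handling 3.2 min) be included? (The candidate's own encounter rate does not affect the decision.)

On shrews alone, R = ΣλE/(1+Σλh) = 12.32/1.238 = 9.955 kJ/min.
Profitability of voles: 76/3.2 = 23.75 kJ/min.
23.75 > 9.955, so adding voles raises the average — include it.

Yes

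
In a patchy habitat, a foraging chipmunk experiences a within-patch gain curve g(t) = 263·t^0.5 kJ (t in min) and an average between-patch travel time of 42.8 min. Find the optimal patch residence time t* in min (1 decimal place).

42.8 min

Optimal t* satisfies g'(t*) = g(t*)/(T + t*).
g'(t) = 0.5·263·t^-0.5. Setting 0.5·263·t^-0.5 = 263·t^0.5/(42.8+t) gives 0.5(42.8+t) = t, so 0.50·t = 0.5×42.8.
t* = 0.5×42.8/0.50 = 42.8 min.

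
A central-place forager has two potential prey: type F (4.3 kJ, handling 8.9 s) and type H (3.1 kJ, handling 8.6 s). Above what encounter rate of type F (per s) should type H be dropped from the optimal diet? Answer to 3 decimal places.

0.330 per s

Drop type H once their profitability E₂/h₂ falls below the rate achievable on type F alone: E₂/h₂ = λE₁/(1 + λh₁).
Solve for λ: λE₁h₂ = E₂(1 + λh₁) → λ(E₁h₂ − E₂h₁) = E₂ → λ = E₂/(E₁h₂ − E₂h₁).
λ = 3.1/(4.3×8.6 − 3.1×8.9) = 3.1/9.39 = 0.3301 per s.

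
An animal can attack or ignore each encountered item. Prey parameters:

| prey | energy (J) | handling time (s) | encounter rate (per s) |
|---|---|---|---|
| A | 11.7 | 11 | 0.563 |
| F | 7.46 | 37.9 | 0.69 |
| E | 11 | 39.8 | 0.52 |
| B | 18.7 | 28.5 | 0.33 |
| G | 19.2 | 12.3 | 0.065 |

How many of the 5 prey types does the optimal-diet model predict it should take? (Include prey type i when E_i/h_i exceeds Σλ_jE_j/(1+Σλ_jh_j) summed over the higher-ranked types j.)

Profitabilities (E/h, J/s): G 1.56, A 1.06, B 0.656, E 0.276, F 0.197. Add prey in this order while the next type's profitability exceeds the intake rate on those already taken.
Rate on top 1: 0.6935. A: 1.06 > 0.6935 → include.
Rate on top 2: 0.9803. B: 0.656 < 0.9803 → exclude; stop.
Optimal diet: G, A — 2 of 5 types.

2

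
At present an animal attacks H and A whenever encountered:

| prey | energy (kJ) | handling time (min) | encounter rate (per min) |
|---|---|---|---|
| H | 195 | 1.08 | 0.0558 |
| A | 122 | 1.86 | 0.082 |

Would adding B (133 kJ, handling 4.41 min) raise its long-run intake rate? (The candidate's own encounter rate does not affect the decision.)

Current rate: (0.0558×195 + 0.082×122)/(1 + 0.0558×1.08 + 0.082×1.86) = 17.22 kJ/min.
Profitability of B: 133/4.41 = 30.16 kJ/min.
30.16 > 17.22, so adding B raises the average — include it.

Yes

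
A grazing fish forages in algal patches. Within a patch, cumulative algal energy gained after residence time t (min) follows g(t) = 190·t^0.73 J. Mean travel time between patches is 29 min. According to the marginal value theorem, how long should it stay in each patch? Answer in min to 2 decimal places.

Optimal t* satisfies g'(t*) = g(t*)/(T + t*).
g'(t) = 0.73·190·t^-0.27. Setting 0.73·190·t^-0.27 = 190·t^0.73/(29+t) gives 0.73(29+t) = t, so 0.27·t = 0.73×29.
t* = 0.73×29/0.27 = 78.41 min.

78.41 min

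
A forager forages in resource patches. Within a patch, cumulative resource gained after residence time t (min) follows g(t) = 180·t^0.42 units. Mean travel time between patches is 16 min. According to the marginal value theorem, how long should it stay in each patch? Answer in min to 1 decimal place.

Maximise g(t)/(T+t): set derivative to zero → g'(t)(T+t) = g(t).
g'(t) = 0.42·180·t^-0.58. Setting 0.42·180·t^-0.58 = 180·t^0.42/(16+t) gives 0.42(16+t) = t, so 0.58·t = 0.42×16.
t* = 0.42×16/0.58 = 11.59 min.

11.6 min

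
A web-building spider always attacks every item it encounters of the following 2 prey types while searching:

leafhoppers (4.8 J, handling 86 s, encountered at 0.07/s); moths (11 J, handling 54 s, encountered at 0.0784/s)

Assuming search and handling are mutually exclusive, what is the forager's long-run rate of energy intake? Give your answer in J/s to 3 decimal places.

0.106 J/s

Energy encountered per unit search time: 0.07×4.8 + 0.0784×11 = 1.198 J/s.
Handling time per unit search time: 0.07×86 + 0.0784×54 = 10.25.
Rate = 1.198/(1 + 10.25) = 0.1065 J/s.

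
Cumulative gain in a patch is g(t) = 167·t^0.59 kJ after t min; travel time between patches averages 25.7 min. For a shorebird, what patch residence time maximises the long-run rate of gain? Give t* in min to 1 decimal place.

Maximise g(t)/(T+t): set derivative to zero → g'(t)(T+t) = g(t).
g'(t) = 0.59·167·t^-0.41. Setting 0.59·167·t^-0.41 = 167·t^0.59/(25.7+t) gives 0.59(25.7+t) = t, so 0.41·t = 0.59×25.7.
t* = 0.59×25.7/0.41 = 36.98 min.

37.0 min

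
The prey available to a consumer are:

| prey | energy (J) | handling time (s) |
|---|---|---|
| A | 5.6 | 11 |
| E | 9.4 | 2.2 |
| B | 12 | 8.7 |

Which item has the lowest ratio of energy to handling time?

A

In descending order of E/h:
E: 9.4/2.2 = 4.27 J/s
B: 12/8.7 = 1.38 J/s
A: 5.6/11 = 0.509 J/s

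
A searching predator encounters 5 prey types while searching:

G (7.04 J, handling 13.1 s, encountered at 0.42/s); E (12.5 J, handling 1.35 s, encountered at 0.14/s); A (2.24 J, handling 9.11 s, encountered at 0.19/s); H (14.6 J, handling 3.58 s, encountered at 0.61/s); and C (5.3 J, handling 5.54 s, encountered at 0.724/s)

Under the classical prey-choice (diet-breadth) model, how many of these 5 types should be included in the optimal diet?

2

E/h in descending order: E 9.26, H 4.08, C 0.957, G 0.537, A 0.246 J/s. The optimal diet is the largest prefix of this list for which every included type satisfies E_i/h_i > R on the types above it.
Rate on top 1: 1.472. H: 4.08 > 1.472 → include.
Rate on top 2: 3.159. C: 0.957 < 3.159 → exclude; stop.
Optimal diet: E, H — 2 of 5 types.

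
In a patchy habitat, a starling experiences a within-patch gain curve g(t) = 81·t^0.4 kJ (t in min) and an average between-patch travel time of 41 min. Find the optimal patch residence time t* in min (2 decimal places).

Maximise g(t)/(T+t): set derivative to zero → g'(t)(T+t) = g(t).
g'(t) = 0.4·81·t^-0.6. Setting 0.4·81·t^-0.6 = 81·t^0.4/(41+t) gives 0.4(41+t) = t, so 0.60·t = 0.4×41.
t* = 0.4×41/0.60 = 27.33 min.

27.33 min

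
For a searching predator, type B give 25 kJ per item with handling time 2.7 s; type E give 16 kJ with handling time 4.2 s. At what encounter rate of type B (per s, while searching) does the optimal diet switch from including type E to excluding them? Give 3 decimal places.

0.259 per s

At the threshold, the rate on type B alone equals the profitability of type E: λ·25/(1 + λ·2.7) = 16/4.2 = 3.81.
Rearranging, λ(25 − 3.81×2.7) = 3.81, so λ = 3.81/14.71 = 0.2589 per s.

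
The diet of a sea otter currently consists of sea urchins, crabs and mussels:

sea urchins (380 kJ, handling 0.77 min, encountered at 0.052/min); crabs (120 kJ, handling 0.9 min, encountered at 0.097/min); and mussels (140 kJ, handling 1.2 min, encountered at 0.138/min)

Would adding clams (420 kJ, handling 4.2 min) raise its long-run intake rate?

Yes

Current rate: (0.052×380 + 0.097×120 + 0.138×140)/(1 + 0.052×0.77 + 0.097×0.9 + 0.138×1.2) = 39.23 kJ/min.
Profitability of clams: 420/4.2 = 100 kJ/min.
Since 100 > R, including clams increases the long-run rate.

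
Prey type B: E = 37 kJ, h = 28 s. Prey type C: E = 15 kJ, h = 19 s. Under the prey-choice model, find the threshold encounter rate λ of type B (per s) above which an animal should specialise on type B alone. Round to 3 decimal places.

0.053 per s

At the threshold, the rate on type B alone equals the profitability of type C: λ·37/(1 + λ·28) = 15/19 = 0.7895.
Rearranging, λ(37 − 0.7895×28) = 0.7895, so λ = 0.7895/14.89 = 0.053 per s.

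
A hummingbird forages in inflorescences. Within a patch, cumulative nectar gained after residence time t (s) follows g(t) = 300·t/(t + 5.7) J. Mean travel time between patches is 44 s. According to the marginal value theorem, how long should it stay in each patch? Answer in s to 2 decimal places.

15.84 s

Maximise g(t)/(T+t): set derivative to zero → g'(t)(T+t) = g(t).
g'(t) = 300·5.7/(t + 5.7)². Setting 300·5.7/(t+5.7)² = 300t/[(t+5.7)(44+t)] gives 5.7(44+t) = t(t+5.7), so t² = 5.7×44 = 250.8.
t* = √250.8 = 15.84 s.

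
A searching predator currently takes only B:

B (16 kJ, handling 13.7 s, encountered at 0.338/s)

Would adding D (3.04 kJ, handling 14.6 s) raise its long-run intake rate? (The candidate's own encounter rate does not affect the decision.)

No

Intake rate on the current diet: R = (0.338×16) / (1 + 0.338×13.7) = 5.408/5.631 = 0.9605 kJ/s.
D: E/h = 3.04/14.6 = 0.2082 kJ/s.
Since 0.2082 < R, time spent handling D is better spent searching.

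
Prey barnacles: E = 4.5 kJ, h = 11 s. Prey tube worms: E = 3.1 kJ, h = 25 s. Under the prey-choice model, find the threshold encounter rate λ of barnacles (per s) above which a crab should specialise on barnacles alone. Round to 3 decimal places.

0.040 per s

At the threshold, the rate on barnacles alone equals the profitability of tube worms: λ·4.5/(1 + λ·11) = 3.1/25 = 0.124.
Rearranging, λ(4.5 − 0.124×11) = 0.124, so λ = 0.124/3.136 = 0.03954 per s.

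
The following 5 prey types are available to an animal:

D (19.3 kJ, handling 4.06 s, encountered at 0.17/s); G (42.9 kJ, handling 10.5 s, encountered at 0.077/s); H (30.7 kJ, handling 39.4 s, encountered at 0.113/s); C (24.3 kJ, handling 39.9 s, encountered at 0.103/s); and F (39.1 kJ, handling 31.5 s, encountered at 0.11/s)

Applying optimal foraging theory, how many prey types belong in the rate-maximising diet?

Rank by E/h (kJ/s): D 4.75, G 4.09, F 1.24, H 0.779, C 0.609. Include each in turn until the next type's E/h falls below the running intake rate.
Rate on top 1: 1.941. G: 4.09 > 1.941 → include.
Rate on top 2: 2.635. F: 1.24 < 2.635 → exclude; stop.
Optimal diet: D, G — 2 of 5 types.

2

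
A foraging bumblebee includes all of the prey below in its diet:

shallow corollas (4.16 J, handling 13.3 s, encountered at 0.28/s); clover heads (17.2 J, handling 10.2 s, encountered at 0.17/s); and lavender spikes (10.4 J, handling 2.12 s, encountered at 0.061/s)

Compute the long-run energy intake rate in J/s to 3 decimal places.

R = Σλ_iE_i / (1 + Σλ_ih_i)
Numerator: 0.28×4.16 + 0.17×17.2 + 0.061×10.4 = 4.723
Denominator: 1 + 0.28×13.3 + 0.17×10.2 + 0.061×2.12 = 6.587
R = 4.723/6.587 = 0.717 J/s

0.717 J/s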